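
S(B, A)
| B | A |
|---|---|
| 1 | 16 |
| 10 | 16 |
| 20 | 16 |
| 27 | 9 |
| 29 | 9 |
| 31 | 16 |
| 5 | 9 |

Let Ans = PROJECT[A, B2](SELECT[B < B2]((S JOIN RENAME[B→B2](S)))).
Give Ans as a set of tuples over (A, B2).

ρ[B→B2]: schema becomes (B2, A); tuples unchanged.
Natural join on A: {(1, 16, 1), (1, 16, 10), (1, 16, 20), (1, 16, 31), (10, 16, 1), (10, 16, 10), (10, 16, 20), (10, 16, 31), (20, 16, 1), (20, 16, 10), (20, 16, 20), (20, 16, 31), (27, 9, 27), (27, 9, 29), (27, 9, 5), (29, 9, 27), (29, 9, 29), (29, 9, 5), (31, 16, 1), (31, 16, 10), (31, 16, 20), (31, 16, 31), (5, 9, 27), (5, 9, 29), (5, 9, 5)}
σ[B < B2]: keep tuples satisfying B < B2 → {(1, 16, 10), (1, 16, 20), (1, 16, 31), (10, 16, 20), (10, 16, 31), (20, 16, 31), (27, 9, 29), (5, 9, 27), (5, 9, 29)}
π_{A, B2} gives {(16, 10), (16, 20), (16, 31), (9, 27), (9, 29)} (4 duplicate(s) eliminated).

{(16, 10), (16, 20), (16, 31), (9, 27), (9, 29)}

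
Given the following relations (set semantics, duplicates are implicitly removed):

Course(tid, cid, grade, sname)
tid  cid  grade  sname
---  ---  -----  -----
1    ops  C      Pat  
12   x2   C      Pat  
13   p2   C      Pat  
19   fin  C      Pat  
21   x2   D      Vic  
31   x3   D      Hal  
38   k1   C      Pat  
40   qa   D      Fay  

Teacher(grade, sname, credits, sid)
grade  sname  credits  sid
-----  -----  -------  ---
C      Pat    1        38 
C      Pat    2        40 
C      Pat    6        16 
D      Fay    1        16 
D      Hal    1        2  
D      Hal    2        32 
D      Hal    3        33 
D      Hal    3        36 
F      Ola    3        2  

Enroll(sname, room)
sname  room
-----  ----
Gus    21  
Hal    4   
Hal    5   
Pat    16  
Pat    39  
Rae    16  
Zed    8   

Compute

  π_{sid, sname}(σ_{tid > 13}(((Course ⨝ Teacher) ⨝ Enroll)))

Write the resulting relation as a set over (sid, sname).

Joining Course and Teacher on grade, sname yields {(1, ops, C, Pat, 1, 38), (1, ops, C, Pat, 2, 40), (1, ops, C, Pat, 6, 16), (12, x2, C, Pat, 1, 38), (12, x2, C, Pat, 2, 40), (12, x2, C, Pat, 6, 16), (13, p2, C, Pat, 1, 38), (13, p2, C, Pat, 2, 40), (13, p2, C, Pat, 6, 16), (19, fin, C, Pat, 1, 38), (19, fin, C, Pat, 2, 40), (19, fin, C, Pat, 6, 16), (31, x3, D, Hal, 1, 2), (31, x3, D, Hal, 2, 32), (31, x3, D, Hal, 3, 33), (31, x3, D, Hal, 3, 36), (38, k1, C, Pat, 1, 38), (38, k1, C, Pat, 2, 40), (38, k1, C, Pat, 6, 16), (40, qa, D, Fay, 1, 16)}.
Joining (Course ⨝ Teacher) and Enroll on sname yields {(1, ops, C, Pat, 1, 38, 16), (1, ops, C, Pat, 1, 38, 39), (1, ops, C, Pat, 2, 40, 16), (1, ops, C, Pat, 2, 40, 39), (1, ops, C, Pat, 6, 16, 16), (1, ops, C, Pat, 6, 16, 39), (12, x2, C, Pat, 1, 38, 16), (12, x2, C, Pat, 1, 38, 39), (12, x2, C, Pat, 2, 40, 16), (12, x2, C, Pat, 2, 40, 39), (12, x2, C, Pat, 6, 16, 16), (12, x2, C, Pat, 6, 16, 39), (13, p2, C, Pat, 1, 38, 16), (13, p2, C, Pat, 1, 38, 39), (13, p2, C, Pat, 2, 40, 16), (13, p2, C, Pat, 2, 40, 39), (13, p2, C, Pat, 6, 16, 16), (13, p2, C, Pat, 6, 16, 39), (19, fin, C, Pat, 1, 38, 16), (19, fin, C, Pat, 1, 38, 39), (19, fin, C, Pat, 2, 40, 16), (19, fin, C, Pat, 2, 40, 39), (19, fin, C, Pat, 6, 16, 16), (19, fin, C, Pat, 6, 16, 39), (31, x3, D, Hal, 1, 2, 4), (31, x3, D, Hal, 1, 2, 5), (31, x3, D, Hal, 2, 32, 4), (31, x3, D, Hal, 2, 32, 5), (31, x3, D, Hal, 3, 33, 4), (31, x3, D, Hal, 3, 33, 5), (31, x3, D, Hal, 3, 36, 4), (31, x3, D, Hal, 3, 36, 5), (38, k1, C, Pat, 1, 38, 16), (38, k1, C, Pat, 1, 38, 39), (38, k1, C, Pat, 2, 40, 16), (38, k1, C, Pat, 2, 40, 39), (38, k1, C, Pat, 6, 16, 16), (38, k1, C, Pat, 6, 16, 39)}.
Filtering on tid > 13 leaves {(19, fin, C, Pat, 1, 38, 16), (19, fin, C, Pat, 1, 38, 39), (19, fin, C, Pat, 2, 40, 16), (19, fin, C, Pat, 2, 40, 39), (19, fin, C, Pat, 6, 16, 16), (19, fin, C, Pat, 6, 16, 39), (31, x3, D, Hal, 1, 2, 4), (31, x3, D, Hal, 1, 2, 5), (31, x3, D, Hal, 2, 32, 4), (31, x3, D, Hal, 2, 32, 5), (31, x3, D, Hal, 3, 33, 4), (31, x3, D, Hal, 3, 33, 5), (31, x3, D, Hal, 3, 36, 4), (31, x3, D, Hal, 3, 36, 5), (38, k1, C, Pat, 1, 38, 16), (38, k1, C, Pat, 1, 38, 39), (38, k1, C, Pat, 2, 40, 16), (38, k1, C, Pat, 2, 40, 39), (38, k1, C, Pat, 6, 16, 16), (38, k1, C, Pat, 6, 16, 39)}.
Projecting to sid, sname (13 duplicate(s) eliminated): {(16, Pat), (2, Hal), (32, Hal), (33, Hal), (36, Hal), (38, Pat), (40, Pat)}

{(16, Pat), (2, Hal), (32, Hal), (33, Hal), (36, Hal), (38, Pat), (40, Pat)}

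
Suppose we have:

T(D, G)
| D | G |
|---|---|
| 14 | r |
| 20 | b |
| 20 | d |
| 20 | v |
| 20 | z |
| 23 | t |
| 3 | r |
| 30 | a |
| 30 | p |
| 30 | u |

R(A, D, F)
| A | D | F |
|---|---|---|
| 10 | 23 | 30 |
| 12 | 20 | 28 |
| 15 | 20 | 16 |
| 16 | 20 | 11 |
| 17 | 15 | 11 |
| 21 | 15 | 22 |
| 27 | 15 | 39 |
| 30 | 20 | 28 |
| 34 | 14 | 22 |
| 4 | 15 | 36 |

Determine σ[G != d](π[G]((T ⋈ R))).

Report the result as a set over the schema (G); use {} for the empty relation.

{b, r, t, v, z}

Natural join on D: {(14, r, 34, 22), (20, b, 12, 28), (20, b, 15, 16), (20, b, 16, 11), (20, b, 30, 28), (20, d, 12, 28), (20, d, 15, 16), (20, d, 16, 11), (20, d, 30, 28), (20, v, 12, 28), (20, v, 15, 16), (20, v, 16, 11), (20, v, 30, 28), (20, z, 12, 28), (20, z, 15, 16), (20, z, 16, 11), (20, z, 30, 28), (23, t, 10, 30)}
Keep only column(s) G (12 duplicate(s) eliminated): {b, d, r, t, v, z}
Filtering on G != d leaves {b, r, t, v, z}.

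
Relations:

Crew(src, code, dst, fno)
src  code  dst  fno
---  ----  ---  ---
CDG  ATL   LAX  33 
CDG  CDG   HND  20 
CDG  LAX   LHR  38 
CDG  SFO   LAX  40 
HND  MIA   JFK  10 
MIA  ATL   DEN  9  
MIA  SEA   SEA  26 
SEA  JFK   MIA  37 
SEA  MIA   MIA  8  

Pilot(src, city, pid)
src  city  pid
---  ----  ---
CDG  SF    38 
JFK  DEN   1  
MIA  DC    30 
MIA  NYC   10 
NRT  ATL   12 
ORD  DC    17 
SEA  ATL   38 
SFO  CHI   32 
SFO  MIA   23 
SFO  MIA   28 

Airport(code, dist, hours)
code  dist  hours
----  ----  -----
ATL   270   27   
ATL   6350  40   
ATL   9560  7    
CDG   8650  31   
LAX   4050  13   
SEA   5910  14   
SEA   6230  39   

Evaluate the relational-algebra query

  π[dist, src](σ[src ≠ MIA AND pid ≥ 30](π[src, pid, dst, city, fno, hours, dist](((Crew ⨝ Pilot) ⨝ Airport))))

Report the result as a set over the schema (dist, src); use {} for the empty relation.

Joining Crew and Pilot on src yields {(CDG, ATL, LAX, 33, SF, 38), (CDG, CDG, HND, 20, SF, 38), (CDG, LAX, LHR, 38, SF, 38), (CDG, SFO, LAX, 40, SF, 38), (MIA, ATL, DEN, 9, DC, 30), (MIA, ATL, DEN, 9, NYC, 10), (MIA, SEA, SEA, 26, DC, 30), (MIA, SEA, SEA, 26, NYC, 10), (SEA, JFK, MIA, 37, ATL, 38), (SEA, MIA, MIA, 8, ATL, 38)}.
Joining (Crew ⨝ Pilot) and Airport on code yields {(CDG, ATL, LAX, 33, SF, 38, 270, 27), (CDG, ATL, LAX, 33, SF, 38, 6350, 40), (CDG, ATL, LAX, 33, SF, 38, 9560, 7), (CDG, CDG, HND, 20, SF, 38, 8650, 31), (CDG, LAX, LHR, 38, SF, 38, 4050, 13), (MIA, ATL, DEN, 9, DC, 30, 270, 27), (MIA, ATL, DEN, 9, DC, 30, 6350, 40), (MIA, ATL, DEN, 9, DC, 30, 9560, 7), (MIA, ATL, DEN, 9, NYC, 10, 270, 27), (MIA, ATL, DEN, 9, NYC, 10, 6350, 40), (MIA, ATL, DEN, 9, NYC, 10, 9560, 7), (MIA, SEA, SEA, 26, DC, 30, 5910, 14), (MIA, SEA, SEA, 26, DC, 30, 6230, 39), (MIA, SEA, SEA, 26, NYC, 10, 5910, 14), (MIA, SEA, SEA, 26, NYC, 10, 6230, 39)}.
Keep only column(s) src, pid, dst, city, fno, hours, dist: {(CDG, 38, HND, SF, 20, 31, 8650), (CDG, 38, LAX, SF, 33, 27, 270), (CDG, 38, LAX, SF, 33, 40, 6350), (CDG, 38, LAX, SF, 33, 7, 9560), (CDG, 38, LHR, SF, 38, 13, 4050), (MIA, 10, DEN, NYC, 9, 27, 270), (MIA, 10, DEN, NYC, 9, 40, 6350), (MIA, 10, DEN, NYC, 9, 7, 9560), (MIA, 10, SEA, NYC, 26, 14, 5910), (MIA, 10, SEA, NYC, 26, 39, 6230), (MIA, 30, DEN, DC, 9, 27, 270), (MIA, 30, DEN, DC, 9, 40, 6350), (MIA, 30, DEN, DC, 9, 7, 9560), (MIA, 30, SEA, DC, 26, 14, 5910), (MIA, 30, SEA, DC, 26, 39, 6230)}
Filtering on src ≠ MIA AND pid ≥ 30 leaves {(CDG, 38, HND, SF, 20, 31, 8650), (CDG, 38, LAX, SF, 33, 27, 270), (CDG, 38, LAX, SF, 33, 40, 6350), (CDG, 38, LAX, SF, 33, 7, 9560), (CDG, 38, LHR, SF, 38, 13, 4050)}.
Keep only column(s) dist, src: {(270, CDG), (4050, CDG), (6350, CDG), (8650, CDG), (9560, CDG)}

{(270, CDG), (4050, CDG), (6350, CDG), (8650, CDG), (9560, CDG)}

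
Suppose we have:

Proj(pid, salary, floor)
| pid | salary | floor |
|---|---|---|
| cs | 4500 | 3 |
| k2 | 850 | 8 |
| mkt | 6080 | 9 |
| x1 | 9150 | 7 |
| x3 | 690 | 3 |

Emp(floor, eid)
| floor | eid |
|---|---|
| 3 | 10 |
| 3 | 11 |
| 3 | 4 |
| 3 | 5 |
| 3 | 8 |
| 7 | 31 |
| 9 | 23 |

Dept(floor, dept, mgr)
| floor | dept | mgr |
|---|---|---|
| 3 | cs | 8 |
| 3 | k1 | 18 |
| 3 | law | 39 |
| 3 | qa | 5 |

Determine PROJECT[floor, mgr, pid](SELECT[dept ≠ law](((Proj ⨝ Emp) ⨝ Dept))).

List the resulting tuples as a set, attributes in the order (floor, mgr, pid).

Natural join on floor: {(cs, 4500, 3, 10), (cs, 4500, 3, 11), (cs, 4500, 3, 4), (cs, 4500, 3, 5), (cs, 4500, 3, 8), (mkt, 6080, 9, 23), (x1, 9150, 7, 31), (x3, 690, 3, 10), (x3, 690, 3, 11), (x3, 690, 3, 4), (x3, 690, 3, 5), (x3, 690, 3, 8)}
Natural join on floor: {(cs, 4500, 3, 10, cs, 8), (cs, 4500, 3, 10, k1, 18), (cs, 4500, 3, 10, law, 39), (cs, 4500, 3, 10, qa, 5), (cs, 4500, 3, 11, cs, 8), (cs, 4500, 3, 11, k1, 18), (cs, 4500, 3, 11, law, 39), (cs, 4500, 3, 11, qa, 5), (cs, 4500, 3, 4, cs, 8), (cs, 4500, 3, 4, k1, 18), (cs, 4500, 3, 4, law, 39), (cs, 4500, 3, 4, qa, 5), (cs, 4500, 3, 5, cs, 8), (cs, 4500, 3, 5, k1, 18), (cs, 4500, 3, 5, law, 39), (cs, 4500, 3, 5, qa, 5), (cs, 4500, 3, 8, cs, 8), (cs, 4500, 3, 8, k1, 18), (cs, 4500, 3, 8, law, 39), (cs, 4500, 3, 8, qa, 5), (x3, 690, 3, 10, cs, 8), (x3, 690, 3, 10, k1, 18), (x3, 690, 3, 10, law, 39), (x3, 690, 3, 10, qa, 5), (x3, 690, 3, 11, cs, 8), (x3, 690, 3, 11, k1, 18), (x3, 690, 3, 11, law, 39), (x3, 690, 3, 11, qa, 5), (x3, 690, 3, 4, cs, 8), (x3, 690, 3, 4, k1, 18), (x3, 690, 3, 4, law, 39), (x3, 690, 3, 4, qa, 5), (x3, 690, 3, 5, cs, 8), (x3, 690, 3, 5, k1, 18), (x3, 690, 3, 5, law, 39), (x3, 690, 3, 5, qa, 5), (x3, 690, 3, 8, cs, 8), (x3, 690, 3, 8, k1, 18), (x3, 690, 3, 8, law, 39), (x3, 690, 3, 8, qa, 5)}
Selection dept ≠ law: {(cs, 4500, 3, 10, cs, 8), (cs, 4500, 3, 10, k1, 18), (cs, 4500, 3, 10, qa, 5), (cs, 4500, 3, 11, cs, 8), (cs, 4500, 3, 11, k1, 18), (cs, 4500, 3, 11, qa, 5), (cs, 4500, 3, 4, cs, 8), (cs, 4500, 3, 4, k1, 18), (cs, 4500, 3, 4, qa, 5), (cs, 4500, 3, 5, cs, 8), (cs, 4500, 3, 5, k1, 18), (cs, 4500, 3, 5, qa, 5), (cs, 4500, 3, 8, cs, 8), (cs, 4500, 3, 8, k1, 18), (cs, 4500, 3, 8, qa, 5), (x3, 690, 3, 10, cs, 8), (x3, 690, 3, 10, k1, 18), (x3, 690, 3, 10, qa, 5), (x3, 690, 3, 11, cs, 8), (x3, 690, 3, 11, k1, 18), (x3, 690, 3, 11, qa, 5), (x3, 690, 3, 4, cs, 8), (x3, 690, 3, 4, k1, 18), (x3, 690, 3, 4, qa, 5), (x3, 690, 3, 5, cs, 8), (x3, 690, 3, 5, k1, 18), (x3, 690, 3, 5, qa, 5), (x3, 690, 3, 8, cs, 8), (x3, 690, 3, 8, k1, 18), (x3, 690, 3, 8, qa, 5)}
π_{floor, mgr, pid} gives {(3, 18, cs), (3, 18, x3), (3, 5, cs), (3, 5, x3), (3, 8, cs), (3, 8, x3)} (24 duplicate(s) eliminated).

{(3, 18, cs), (3, 18, x3), (3, 5, cs), (3, 5, x3), (3, 8, cs), (3, 8, x3)}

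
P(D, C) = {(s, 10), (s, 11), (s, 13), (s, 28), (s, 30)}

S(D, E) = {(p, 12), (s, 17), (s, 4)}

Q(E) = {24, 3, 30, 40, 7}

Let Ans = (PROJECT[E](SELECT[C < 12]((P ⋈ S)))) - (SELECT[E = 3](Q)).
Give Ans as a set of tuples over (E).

P ⋈ S (natural join on D): {(s, 10, 17), (s, 10, 4), (s, 11, 17), (s, 11, 4), (s, 13, 17), (s, 13, 4), (s, 28, 17), (s, 28, 4), (s, 30, 17), (s, 30, 4)}
Selection C < 12: {(s, 10, 17), (s, 10, 4), (s, 11, 17), (s, 11, 4)}
π_{E} gives {17, 4} (2 duplicate(s) eliminated).
Selection E = 3: {3}
Difference: {17, 4} with {3} → {17, 4}

{17, 4}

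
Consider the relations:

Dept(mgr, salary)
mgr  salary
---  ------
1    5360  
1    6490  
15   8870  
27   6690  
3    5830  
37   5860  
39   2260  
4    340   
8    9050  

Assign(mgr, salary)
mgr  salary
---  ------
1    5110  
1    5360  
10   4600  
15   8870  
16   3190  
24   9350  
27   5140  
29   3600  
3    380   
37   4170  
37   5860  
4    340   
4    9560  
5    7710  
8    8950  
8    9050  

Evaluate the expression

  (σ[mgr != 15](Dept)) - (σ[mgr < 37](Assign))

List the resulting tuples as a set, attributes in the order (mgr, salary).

Selection mgr != 15: {(1, 5360), (1, 6490), (27, 6690), (3, 5830), (37, 5860), (39, 2260), (4, 340), (8, 9050)}
Selection mgr < 37: {(1, 5110), (1, 5360), (10, 4600), (15, 8870), (16, 3190), (24, 9350), (27, 5140), (29, 3600), (3, 380), (4, 340), (4, 9560), (5, 7710), (8, 8950), (8, 9050)}
Set difference of the two operands is {(1, 6490), (27, 6690), (3, 5830), (37, 5860), (39, 2260)}.

{(1, 6490), (27, 6690), (3, 5830), (37, 5860), (39, 2260)}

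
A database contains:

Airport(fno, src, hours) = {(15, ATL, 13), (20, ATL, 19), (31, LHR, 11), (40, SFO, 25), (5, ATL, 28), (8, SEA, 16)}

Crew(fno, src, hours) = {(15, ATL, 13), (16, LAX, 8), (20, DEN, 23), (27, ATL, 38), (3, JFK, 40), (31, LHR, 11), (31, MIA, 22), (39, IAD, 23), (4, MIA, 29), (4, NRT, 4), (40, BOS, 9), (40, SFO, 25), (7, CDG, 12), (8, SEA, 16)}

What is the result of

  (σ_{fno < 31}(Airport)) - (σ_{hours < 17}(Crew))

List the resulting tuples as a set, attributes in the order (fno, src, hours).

{(20, ATL, 19), (5, ATL, 28)}

Selection fno < 31: {(15, ATL, 13), (20, ATL, 19), (5, ATL, 28), (8, SEA, 16)}
Selection hours < 17: {(15, ATL, 13), (16, LAX, 8), (31, LHR, 11), (4, NRT, 4), (40, BOS, 9), (7, CDG, 12), (8, SEA, 16)}
Set difference of the two operands is {(20, ATL, 19), (5, ATL, 28)}.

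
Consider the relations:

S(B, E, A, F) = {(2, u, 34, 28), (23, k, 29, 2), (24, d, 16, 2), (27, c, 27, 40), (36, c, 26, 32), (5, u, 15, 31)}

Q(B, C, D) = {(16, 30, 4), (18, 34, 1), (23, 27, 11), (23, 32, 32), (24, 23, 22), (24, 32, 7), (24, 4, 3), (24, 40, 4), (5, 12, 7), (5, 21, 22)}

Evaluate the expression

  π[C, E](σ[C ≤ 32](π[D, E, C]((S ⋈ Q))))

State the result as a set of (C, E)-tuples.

Joining S and Q on B yields {(23, k, 29, 2, 27, 11), (23, k, 29, 2, 32, 32), (24, d, 16, 2, 23, 22), (24, d, 16, 2, 32, 7), (24, d, 16, 2, 4, 3), (24, d, 16, 2, 40, 4), (5, u, 15, 31, 12, 7), (5, u, 15, 31, 21, 22)}.
Keep only column(s) D, E, C: {(11, k, 27), (22, d, 23), (22, u, 21), (3, d, 4), (32, k, 32), (4, d, 40), (7, d, 32), (7, u, 12)}
Apply σ_{C ≤ 32}; surviving tuples: {(11, k, 27), (22, d, 23), (22, u, 21), (3, d, 4), (32, k, 32), (7, d, 32), (7, u, 12)}
Keep only column(s) C, E: {(12, u), (21, u), (23, d), (27, k), (32, d), (32, k), (4, d)}

{(12, u), (21, u), (23, d), (27, k), (32, d), (32, k), (4, d)}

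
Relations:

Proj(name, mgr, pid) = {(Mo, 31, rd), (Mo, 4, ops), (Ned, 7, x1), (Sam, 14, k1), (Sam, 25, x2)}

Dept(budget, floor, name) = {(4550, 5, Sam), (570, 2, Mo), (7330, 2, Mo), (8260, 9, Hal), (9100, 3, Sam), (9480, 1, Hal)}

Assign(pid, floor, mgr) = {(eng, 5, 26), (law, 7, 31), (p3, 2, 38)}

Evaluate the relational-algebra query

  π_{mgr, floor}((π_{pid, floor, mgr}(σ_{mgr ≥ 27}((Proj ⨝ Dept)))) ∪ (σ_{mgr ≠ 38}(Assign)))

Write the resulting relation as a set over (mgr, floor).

{(26, 5), (31, 2), (31, 7)}

Joining Proj and Dept on name yields {(Mo, 31, rd, 570, 2), (Mo, 31, rd, 7330, 2), (Mo, 4, ops, 570, 2), (Mo, 4, ops, 7330, 2), (Sam, 14, k1, 4550, 5), (Sam, 14, k1, 9100, 3), (Sam, 25, x2, 4550, 5), (Sam, 25, x2, 9100, 3)}.
Selection mgr ≥ 27: {(Mo, 31, rd, 570, 2), (Mo, 31, rd, 7330, 2)}
Projecting to pid, floor, mgr (1 duplicate(s) eliminated): {(rd, 2, 31)}
Selection mgr ≠ 38: {(eng, 5, 26), (law, 7, 31)}
Taking the union: {(eng, 5, 26), (law, 7, 31), (rd, 2, 31)}
Projecting to mgr, floor: {(26, 5), (31, 2), (31, 7)}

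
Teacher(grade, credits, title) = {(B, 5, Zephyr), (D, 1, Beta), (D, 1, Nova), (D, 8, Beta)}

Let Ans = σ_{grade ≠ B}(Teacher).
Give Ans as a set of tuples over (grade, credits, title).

{(D, 1, Beta), (D, 1, Nova), (D, 8, Beta)}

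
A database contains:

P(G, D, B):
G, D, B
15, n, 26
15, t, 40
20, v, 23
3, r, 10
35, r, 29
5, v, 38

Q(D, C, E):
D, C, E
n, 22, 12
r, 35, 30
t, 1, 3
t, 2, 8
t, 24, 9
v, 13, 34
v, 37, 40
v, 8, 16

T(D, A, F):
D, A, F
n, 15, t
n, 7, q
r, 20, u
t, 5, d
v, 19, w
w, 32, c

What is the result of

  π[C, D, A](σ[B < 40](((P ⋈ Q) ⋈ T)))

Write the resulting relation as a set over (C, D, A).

Natural join on D: {(15, n, 26, 22, 12), (15, t, 40, 1, 3), (15, t, 40, 2, 8), (15, t, 40, 24, 9), (20, v, 23, 13, 34), (20, v, 23, 37, 40), (20, v, 23, 8, 16), (3, r, 10, 35, 30), (35, r, 29, 35, 30), (5, v, 38, 13, 34), (5, v, 38, 37, 40), (5, v, 38, 8, 16)}
Natural join on D: {(15, n, 26, 22, 12, 15, t), (15, n, 26, 22, 12, 7, q), (15, t, 40, 1, 3, 5, d), (15, t, 40, 2, 8, 5, d), (15, t, 40, 24, 9, 5, d), (20, v, 23, 13, 34, 19, w), (20, v, 23, 37, 40, 19, w), (20, v, 23, 8, 16, 19, w), (3, r, 10, 35, 30, 20, u), (35, r, 29, 35, 30, 20, u), (5, v, 38, 13, 34, 19, w), (5, v, 38, 37, 40, 19, w), (5, v, 38, 8, 16, 19, w)}
σ[B < 40]: keep tuples satisfying B < 40 → {(15, n, 26, 22, 12, 15, t), (15, n, 26, 22, 12, 7, q), (20, v, 23, 13, 34, 19, w), (20, v, 23, 37, 40, 19, w), (20, v, 23, 8, 16, 19, w), (3, r, 10, 35, 30, 20, u), (35, r, 29, 35, 30, 20, u), (5, v, 38, 13, 34, 19, w), (5, v, 38, 37, 40, 19, w), (5, v, 38, 8, 16, 19, w)}
Projecting to C, D, A (4 duplicate(s) eliminated): {(13, v, 19), (22, n, 15), (22, n, 7), (35, r, 20), (37, v, 19), (8, v, 19)}

{(13, v, 19), (22, n, 15), (22, n, 7), (35, r, 20), (37, v, 19), (8, v, 19)}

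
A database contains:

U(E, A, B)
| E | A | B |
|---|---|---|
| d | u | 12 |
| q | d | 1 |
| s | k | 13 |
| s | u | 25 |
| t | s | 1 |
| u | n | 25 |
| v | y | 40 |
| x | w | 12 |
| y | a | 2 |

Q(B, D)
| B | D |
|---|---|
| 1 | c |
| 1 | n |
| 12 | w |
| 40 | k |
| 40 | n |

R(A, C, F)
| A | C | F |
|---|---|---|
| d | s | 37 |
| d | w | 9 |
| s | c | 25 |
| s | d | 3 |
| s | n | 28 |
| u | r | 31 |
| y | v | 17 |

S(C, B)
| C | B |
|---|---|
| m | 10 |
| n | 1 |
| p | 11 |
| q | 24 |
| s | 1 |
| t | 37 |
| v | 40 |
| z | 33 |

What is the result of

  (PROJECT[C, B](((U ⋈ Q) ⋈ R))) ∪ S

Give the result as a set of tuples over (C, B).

Joining U and Q on B yields {(d, u, 12, w), (q, d, 1, c), (q, d, 1, n), (t, s, 1, c), (t, s, 1, n), (v, y, 40, k), (v, y, 40, n), (x, w, 12, w)}.
Joining (U ⋈ Q) and R on A yields {(d, u, 12, w, r, 31), (q, d, 1, c, s, 37), (q, d, 1, c, w, 9), (q, d, 1, n, s, 37), (q, d, 1, n, w, 9), (t, s, 1, c, c, 25), (t, s, 1, c, d, 3), (t, s, 1, c, n, 28), (t, s, 1, n, c, 25), (t, s, 1, n, d, 3), (t, s, 1, n, n, 28), (v, y, 40, k, v, 17), (v, y, 40, n, v, 17)}.
π_{C, B} gives {(c, 1), (d, 1), (n, 1), (r, 12), (s, 1), (v, 40), (w, 1)} (6 duplicate(s) eliminated).
Union: {(c, 1), (d, 1), (n, 1), (r, 12), (s, 1), (v, 40), (w, 1)} with {(m, 10), (n, 1), (p, 11), (q, 24), (s, 1), (t, 37), (v, 40), (z, 33)} → {(c, 1), (d, 1), (m, 10), (n, 1), (p, 11), (q, 24), (r, 12), (s, 1), (t, 37), (v, 40), (w, 1), (z, 33)}

{(c, 1), (d, 1), (m, 10), (n, 1), (p, 11), (q, 24), (r, 12), (s, 1), (t, 37), (v, 40), (w, 1), (z, 33)}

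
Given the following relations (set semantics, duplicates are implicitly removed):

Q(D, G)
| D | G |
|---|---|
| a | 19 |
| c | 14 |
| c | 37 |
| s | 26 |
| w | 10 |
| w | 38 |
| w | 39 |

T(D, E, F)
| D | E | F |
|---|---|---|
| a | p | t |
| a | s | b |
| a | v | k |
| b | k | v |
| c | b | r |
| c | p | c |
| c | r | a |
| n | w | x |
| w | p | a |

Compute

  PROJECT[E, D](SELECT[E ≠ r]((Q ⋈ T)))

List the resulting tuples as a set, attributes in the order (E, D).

{(b, c), (p, a), (p, c), (p, w), (s, a), (v, a)}

Q ⋈ T (natural join on D): {(a, 19, p, t), (a, 19, s, b), (a, 19, v, k), (c, 14, b, r), (c, 14, p, c), (c, 14, r, a), (c, 37, b, r), (c, 37, p, c), (c, 37, r, a), (w, 10, p, a), (w, 38, p, a), (w, 39, p, a)}
Selection E ≠ r: {(a, 19, p, t), (a, 19, s, b), (a, 19, v, k), (c, 14, b, r), (c, 14, p, c), (c, 37, b, r), (c, 37, p, c), (w, 10, p, a), (w, 38, p, a), (w, 39, p, a)}
Keep only column(s) E, D (4 duplicate(s) eliminated): {(b, c), (p, a), (p, c), (p, w), (s, a), (v, a)}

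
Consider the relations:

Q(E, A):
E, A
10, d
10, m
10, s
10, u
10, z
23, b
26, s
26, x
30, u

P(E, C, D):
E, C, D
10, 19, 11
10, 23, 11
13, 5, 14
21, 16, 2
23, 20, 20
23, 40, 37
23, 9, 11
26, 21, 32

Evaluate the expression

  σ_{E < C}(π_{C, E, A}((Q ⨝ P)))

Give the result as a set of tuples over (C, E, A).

Joining Q and P on E yields {(10, d, 19, 11), (10, d, 23, 11), (10, m, 19, 11), (10, m, 23, 11), (10, s, 19, 11), (10, s, 23, 11), (10, u, 19, 11), (10, u, 23, 11), (10, z, 19, 11), (10, z, 23, 11), (23, b, 20, 20), (23, b, 40, 37), (23, b, 9, 11), (26, s, 21, 32), (26, x, 21, 32)}.
Projecting to C, E, A: {(19, 10, d), (19, 10, m), (19, 10, s), (19, 10, u), (19, 10, z), (20, 23, b), (21, 26, s), (21, 26, x), (23, 10, d), (23, 10, m), (23, 10, s), (23, 10, u), (23, 10, z), (40, 23, b), (9, 23, b)}
Filtering on E < C leaves {(19, 10, d), (19, 10, m), (19, 10, s), (19, 10, u), (19, 10, z), (23, 10, d), (23, 10, m), (23, 10, s), (23, 10, u), (23, 10, z), (40, 23, b)}.

{(19, 10, d), (19, 10, m), (19, 10, s), (19, 10, u), (19, 10, z), (23, 10, d), (23, 10, m), (23, 10, s), (23, 10, u), (23, 10, z), (40, 23, b)}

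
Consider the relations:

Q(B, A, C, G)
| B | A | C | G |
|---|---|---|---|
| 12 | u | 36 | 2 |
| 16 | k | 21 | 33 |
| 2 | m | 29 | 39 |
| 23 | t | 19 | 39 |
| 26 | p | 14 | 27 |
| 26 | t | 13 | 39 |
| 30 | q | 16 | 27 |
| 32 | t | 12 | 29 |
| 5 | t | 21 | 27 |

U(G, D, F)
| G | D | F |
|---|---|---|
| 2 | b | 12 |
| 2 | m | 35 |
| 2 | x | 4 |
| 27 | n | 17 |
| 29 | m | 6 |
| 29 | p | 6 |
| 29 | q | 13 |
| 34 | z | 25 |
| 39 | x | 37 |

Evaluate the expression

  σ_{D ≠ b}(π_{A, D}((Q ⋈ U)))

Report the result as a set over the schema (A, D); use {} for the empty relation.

Joining Q and U on G yields {(12, u, 36, 2, b, 12), (12, u, 36, 2, m, 35), (12, u, 36, 2, x, 4), (2, m, 29, 39, x, 37), (23, t, 19, 39, x, 37), (26, p, 14, 27, n, 17), (26, t, 13, 39, x, 37), (30, q, 16, 27, n, 17), (32, t, 12, 29, m, 6), (32, t, 12, 29, p, 6), (32, t, 12, 29, q, 13), (5, t, 21, 27, n, 17)}.
π[A, D]: project onto (A, D) (1 duplicate(s) eliminated) → {(m, x), (p, n), (q, n), (t, m), (t, n), (t, p), (t, q), (t, x), (u, b), (u, m), (u, x)}
Apply σ_{D ≠ b}; surviving tuples: {(m, x), (p, n), (q, n), (t, m), (t, n), (t, p), (t, q), (t, x), (u, m), (u, x)}

{(m, x), (p, n), (q, n), (t, m), (t, n), (t, p), (t, q), (t, x), (u, m), (u, x)}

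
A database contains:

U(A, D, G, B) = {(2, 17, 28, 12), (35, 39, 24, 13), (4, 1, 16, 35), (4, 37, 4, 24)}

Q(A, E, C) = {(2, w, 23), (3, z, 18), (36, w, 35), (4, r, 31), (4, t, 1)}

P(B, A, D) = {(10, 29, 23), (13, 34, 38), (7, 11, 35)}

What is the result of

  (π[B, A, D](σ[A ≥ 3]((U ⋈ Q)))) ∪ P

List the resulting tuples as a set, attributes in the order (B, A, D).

Joining U and Q on A yields {(2, 17, 28, 12, w, 23), (4, 1, 16, 35, r, 31), (4, 1, 16, 35, t, 1), (4, 37, 4, 24, r, 31), (4, 37, 4, 24, t, 1)}.
Filtering on A ≥ 3 leaves {(4, 1, 16, 35, r, 31), (4, 1, 16, 35, t, 1), (4, 37, 4, 24, r, 31), (4, 37, 4, 24, t, 1)}.
Keep only column(s) B, A, D (2 duplicate(s) eliminated): {(24, 4, 37), (35, 4, 1)}
Union: {(24, 4, 37), (35, 4, 1)} with {(10, 29, 23), (13, 34, 38), (7, 11, 35)} → {(10, 29, 23), (13, 34, 38), (24, 4, 37), (35, 4, 1), (7, 11, 35)}

{(10, 29, 23), (13, 34, 38), (24, 4, 37), (35, 4, 1), (7, 11, 35)}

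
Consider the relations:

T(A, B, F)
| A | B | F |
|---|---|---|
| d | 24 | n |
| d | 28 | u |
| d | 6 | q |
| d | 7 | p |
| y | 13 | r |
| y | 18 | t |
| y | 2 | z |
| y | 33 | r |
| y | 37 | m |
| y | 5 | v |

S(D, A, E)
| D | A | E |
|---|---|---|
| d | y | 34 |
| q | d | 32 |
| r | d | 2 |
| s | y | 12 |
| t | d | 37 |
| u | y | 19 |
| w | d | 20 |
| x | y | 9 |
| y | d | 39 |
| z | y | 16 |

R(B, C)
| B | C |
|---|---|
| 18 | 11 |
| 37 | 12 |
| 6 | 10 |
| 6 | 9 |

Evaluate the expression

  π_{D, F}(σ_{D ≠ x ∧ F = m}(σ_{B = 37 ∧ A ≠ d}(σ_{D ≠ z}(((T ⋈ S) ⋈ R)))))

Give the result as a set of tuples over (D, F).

Joining T and S on A yields {(d, 24, n, q, 32), (d, 24, n, r, 2), (d, 24, n, t, 37), (d, 24, n, w, 20), (d, 24, n, y, 39), (d, 28, u, q, 32), (d, 28, u, r, 2), (d, 28, u, t, 37), (d, 28, u, w, 20), (d, 28, u, y, 39), (d, 6, q, q, 32), (d, 6, q, r, 2), (d, 6, q, t, 37), (d, 6, q, w, 20), (d, 6, q, y, 39), (d, 7, p, q, 32), (d, 7, p, r, 2), (d, 7, p, t, 37), (d, 7, p, w, 20), (d, 7, p, y, 39), (y, 13, r, d, 34), (y, 13, r, s, 12), (y, 13, r, u, 19), (y, 13, r, x, 9), (y, 13, r, z, 16), (y, 18, t, d, 34), (y, 18, t, s, 12), (y, 18, t, u, 19), (y, 18, t, x, 9), (y, 18, t, z, 16), (y, 2, z, d, 34), (y, 2, z, s, 12), (y, 2, z, u, 19), (y, 2, z, x, 9), (y, 2, z, z, 16), (y, 33, r, d, 34), (y, 33, r, s, 12), (y, 33, r, u, 19), (y, 33, r, x, 9), (y, 33, r, z, 16), (y, 37, m, d, 34), (y, 37, m, s, 12), (y, 37, m, u, 19), (y, 37, m, x, 9), (y, 37, m, z, 16), (y, 5, v, d, 34), (y, 5, v, s, 12), (y, 5, v, u, 19), (y, 5, v, x, 9), (y, 5, v, z, 16)}.
Joining (T ⋈ S) and R on B yields {(d, 6, q, q, 32, 10), (d, 6, q, q, 32, 9), (d, 6, q, r, 2, 10), (d, 6, q, r, 2, 9), (d, 6, q, t, 37, 10), (d, 6, q, t, 37, 9), (d, 6, q, w, 20, 10), (d, 6, q, w, 20, 9), (d, 6, q, y, 39, 10), (d, 6, q, y, 39, 9), (y, 18, t, d, 34, 11), (y, 18, t, s, 12, 11), (y, 18, t, u, 19, 11), (y, 18, t, x, 9, 11), (y, 18, t, z, 16, 11), (y, 37, m, d, 34, 12), (y, 37, m, s, 12, 12), (y, 37, m, u, 19, 12), (y, 37, m, x, 9, 12), (y, 37, m, z, 16, 12)}.
Filtering on D ≠ z leaves {(d, 6, q, q, 32, 10), (d, 6, q, q, 32, 9), (d, 6, q, r, 2, 10), (d, 6, q, r, 2, 9), (d, 6, q, t, 37, 10), (d, 6, q, t, 37, 9), (d, 6, q, w, 20, 10), (d, 6, q, w, 20, 9), (d, 6, q, y, 39, 10), (d, 6, q, y, 39, 9), (y, 18, t, d, 34, 11), (y, 18, t, s, 12, 11), (y, 18, t, u, 19, 11), (y, 18, t, x, 9, 11), (y, 37, m, d, 34, 12), (y, 37, m, s, 12, 12), (y, 37, m, u, 19, 12), (y, 37, m, x, 9, 12)}.
Filtering on B = 37 ∧ A ≠ d leaves {(y, 37, m, d, 34, 12), (y, 37, m, s, 12, 12), (y, 37, m, u, 19, 12), (y, 37, m, x, 9, 12)}.
Filtering on D ≠ x ∧ F = m leaves {(y, 37, m, d, 34, 12), (y, 37, m, s, 12, 12), (y, 37, m, u, 19, 12)}.
Keep only column(s) D, F: {(d, m), (s, m), (u, m)}

{(d, m), (s, m), (u, m)}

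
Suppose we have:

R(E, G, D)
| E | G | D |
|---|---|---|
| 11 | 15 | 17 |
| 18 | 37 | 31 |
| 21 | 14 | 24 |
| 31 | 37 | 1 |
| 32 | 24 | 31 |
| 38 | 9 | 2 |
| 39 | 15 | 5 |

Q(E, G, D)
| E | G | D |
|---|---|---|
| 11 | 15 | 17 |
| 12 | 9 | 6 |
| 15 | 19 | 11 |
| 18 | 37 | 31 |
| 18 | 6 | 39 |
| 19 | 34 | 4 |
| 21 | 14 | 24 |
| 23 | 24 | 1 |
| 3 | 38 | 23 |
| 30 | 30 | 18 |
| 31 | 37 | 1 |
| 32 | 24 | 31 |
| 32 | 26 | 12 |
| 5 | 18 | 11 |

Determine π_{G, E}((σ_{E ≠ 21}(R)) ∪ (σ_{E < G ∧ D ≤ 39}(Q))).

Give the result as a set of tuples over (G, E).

{(15, 11), (15, 39), (18, 5), (19, 15), (24, 23), (24, 32), (34, 19), (37, 18), (37, 31), (38, 3), (9, 38)}

Filtering on E ≠ 21 leaves {(11, 15, 17), (18, 37, 31), (31, 37, 1), (32, 24, 31), (38, 9, 2), (39, 15, 5)}.
Filtering on E < G ∧ D ≤ 39 leaves {(11, 15, 17), (15, 19, 11), (18, 37, 31), (19, 34, 4), (23, 24, 1), (3, 38, 23), (31, 37, 1), (5, 18, 11)}.
Taking the union: {(11, 15, 17), (15, 19, 11), (18, 37, 31), (19, 34, 4), (23, 24, 1), (3, 38, 23), (31, 37, 1), (32, 24, 31), (38, 9, 2), (39, 15, 5), (5, 18, 11)}
Keep only column(s) G, E: {(15, 11), (15, 39), (18, 5), (19, 15), (24, 23), (24, 32), (34, 19), (37, 18), (37, 31), (38, 3), (9, 38)}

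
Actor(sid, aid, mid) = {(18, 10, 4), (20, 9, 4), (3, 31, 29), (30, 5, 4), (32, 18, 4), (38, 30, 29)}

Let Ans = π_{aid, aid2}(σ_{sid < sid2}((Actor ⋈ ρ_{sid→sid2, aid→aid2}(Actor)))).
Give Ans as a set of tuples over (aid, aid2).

ρ[sid→sid2, aid→aid2]: schema becomes (sid2, aid2, mid); tuples unchanged.
Natural join on mid: {(18, 10, 4, 18, 10), (18, 10, 4, 20, 9), (18, 10, 4, 30, 5), (18, 10, 4, 32, 18), (20, 9, 4, 18, 10), (20, 9, 4, 20, 9), (20, 9, 4, 30, 5), (20, 9, 4, 32, 18), (3, 31, 29, 3, 31), (3, 31, 29, 38, 30), (30, 5, 4, 18, 10), (30, 5, 4, 20, 9), (30, 5, 4, 30, 5), (30, 5, 4, 32, 18), (32, 18, 4, 18, 10), (32, 18, 4, 20, 9), (32, 18, 4, 30, 5), (32, 18, 4, 32, 18), (38, 30, 29, 3, 31), (38, 30, 29, 38, 30)}
Apply σ_{sid < sid2}; surviving tuples: {(18, 10, 4, 20, 9), (18, 10, 4, 30, 5), (18, 10, 4, 32, 18), (20, 9, 4, 30, 5), (20, 9, 4, 32, 18), (3, 31, 29, 38, 30), (30, 5, 4, 32, 18)}
π_{aid, aid2} gives {(10, 18), (10, 5), (10, 9), (31, 30), (5, 18), (9, 18), (9, 5)}.

{(10, 18), (10, 5), (10, 9), (31, 30), (5, 18), (9, 18), (9, 5)}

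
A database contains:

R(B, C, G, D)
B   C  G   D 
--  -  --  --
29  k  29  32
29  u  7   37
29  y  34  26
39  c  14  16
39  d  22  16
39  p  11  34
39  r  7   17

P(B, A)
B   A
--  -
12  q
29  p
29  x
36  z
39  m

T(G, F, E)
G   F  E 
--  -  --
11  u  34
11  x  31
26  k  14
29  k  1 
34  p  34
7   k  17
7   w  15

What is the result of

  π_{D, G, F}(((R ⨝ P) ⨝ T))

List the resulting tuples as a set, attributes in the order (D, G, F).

{(17, 7, k), (17, 7, w), (26, 34, p), (32, 29, k), (34, 11, u), (34, 11, x), (37, 7, k), (37, 7, w)}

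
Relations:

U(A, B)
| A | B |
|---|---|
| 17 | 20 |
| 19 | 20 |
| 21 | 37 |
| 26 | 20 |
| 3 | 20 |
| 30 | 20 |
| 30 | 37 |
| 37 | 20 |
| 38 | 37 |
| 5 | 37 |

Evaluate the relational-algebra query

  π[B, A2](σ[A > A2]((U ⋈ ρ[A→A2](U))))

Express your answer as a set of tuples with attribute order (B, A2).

{(20, 17), (20, 19), (20, 26), (20, 3), (20, 30), (37, 21), (37, 30), (37, 5)}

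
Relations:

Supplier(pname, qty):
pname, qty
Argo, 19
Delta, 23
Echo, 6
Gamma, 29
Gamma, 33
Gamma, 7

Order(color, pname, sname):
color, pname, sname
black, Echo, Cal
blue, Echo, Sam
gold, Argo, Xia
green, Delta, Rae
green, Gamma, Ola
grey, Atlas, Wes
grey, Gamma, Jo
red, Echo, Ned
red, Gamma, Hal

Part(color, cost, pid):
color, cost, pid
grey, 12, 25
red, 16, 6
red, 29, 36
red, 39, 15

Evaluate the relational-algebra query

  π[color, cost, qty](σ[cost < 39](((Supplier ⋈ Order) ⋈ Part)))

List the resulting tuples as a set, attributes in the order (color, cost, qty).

Supplier ⋈ Order (natural join on pname): {(Argo, 19, gold, Xia), (Delta, 23, green, Rae), (Echo, 6, black, Cal), (Echo, 6, blue, Sam), (Echo, 6, red, Ned), (Gamma, 29, green, Ola), (Gamma, 29, grey, Jo), (Gamma, 29, red, Hal), (Gamma, 33, green, Ola), (Gamma, 33, grey, Jo), (Gamma, 33, red, Hal), (Gamma, 7, green, Ola), (Gamma, 7, grey, Jo), (Gamma, 7, red, Hal)}
(Supplier ⋈ Order) ⋈ Part (natural join on color): {(Echo, 6, red, Ned, 16, 6), (Echo, 6, red, Ned, 29, 36), (Echo, 6, red, Ned, 39, 15), (Gamma, 29, grey, Jo, 12, 25), (Gamma, 29, red, Hal, 16, 6), (Gamma, 29, red, Hal, 29, 36), (Gamma, 29, red, Hal, 39, 15), (Gamma, 33, grey, Jo, 12, 25), (Gamma, 33, red, Hal, 16, 6), (Gamma, 33, red, Hal, 29, 36), (Gamma, 33, red, Hal, 39, 15), (Gamma, 7, grey, Jo, 12, 25), (Gamma, 7, red, Hal, 16, 6), (Gamma, 7, red, Hal, 29, 36), (Gamma, 7, red, Hal, 39, 15)}
Selection cost < 39: {(Echo, 6, red, Ned, 16, 6), (Echo, 6, red, Ned, 29, 36), (Gamma, 29, grey, Jo, 12, 25), (Gamma, 29, red, Hal, 16, 6), (Gamma, 29, red, Hal, 29, 36), (Gamma, 33, grey, Jo, 12, 25), (Gamma, 33, red, Hal, 16, 6), (Gamma, 33, red, Hal, 29, 36), (Gamma, 7, grey, Jo, 12, 25), (Gamma, 7, red, Hal, 16, 6), (Gamma, 7, red, Hal, 29, 36)}
π[color, cost, qty]: project onto (color, cost, qty) → {(grey, 12, 29), (grey, 12, 33), (grey, 12, 7), (red, 16, 29), (red, 16, 33), (red, 16, 6), (red, 16, 7), (red, 29, 29), (red, 29, 33), (red, 29, 6), (red, 29, 7)}

{(grey, 12, 29), (grey, 12, 33), (grey, 12, 7), (red, 16, 29), (red, 16, 33), (red, 16, 6), (red, 16, 7), (red, 29, 29), (red, 29, 33), (red, 29, 6), (red, 29, 7)}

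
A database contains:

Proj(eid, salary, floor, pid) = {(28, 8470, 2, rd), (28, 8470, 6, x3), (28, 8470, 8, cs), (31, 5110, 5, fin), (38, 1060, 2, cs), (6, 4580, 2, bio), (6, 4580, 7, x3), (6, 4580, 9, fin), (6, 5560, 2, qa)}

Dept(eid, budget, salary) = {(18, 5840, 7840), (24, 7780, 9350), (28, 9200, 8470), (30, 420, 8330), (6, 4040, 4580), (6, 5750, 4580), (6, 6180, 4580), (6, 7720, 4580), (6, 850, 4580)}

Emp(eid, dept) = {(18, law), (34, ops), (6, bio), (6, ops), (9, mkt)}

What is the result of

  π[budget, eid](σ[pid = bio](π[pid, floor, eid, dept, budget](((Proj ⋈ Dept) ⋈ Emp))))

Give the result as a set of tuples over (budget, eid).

Joining Proj and Dept on eid, salary yields {(28, 8470, 2, rd, 9200), (28, 8470, 6, x3, 9200), (28, 8470, 8, cs, 9200), (6, 4580, 2, bio, 4040), (6, 4580, 2, bio, 5750), (6, 4580, 2, bio, 6180), (6, 4580, 2, bio, 7720), (6, 4580, 2, bio, 850), (6, 4580, 7, x3, 4040), (6, 4580, 7, x3, 5750), (6, 4580, 7, x3, 6180), (6, 4580, 7, x3, 7720), (6, 4580, 7, x3, 850), (6, 4580, 9, fin, 4040), (6, 4580, 9, fin, 5750), (6, 4580, 9, fin, 6180), (6, 4580, 9, fin, 7720), (6, 4580, 9, fin, 850)}.
Joining (Proj ⋈ Dept) and Emp on eid yields {(6, 4580, 2, bio, 4040, bio), (6, 4580, 2, bio, 4040, ops), (6, 4580, 2, bio, 5750, bio), (6, 4580, 2, bio, 5750, ops), (6, 4580, 2, bio, 6180, bio), (6, 4580, 2, bio, 6180, ops), (6, 4580, 2, bio, 7720, bio), (6, 4580, 2, bio, 7720, ops), (6, 4580, 2, bio, 850, bio), (6, 4580, 2, bio, 850, ops), (6, 4580, 7, x3, 4040, bio), (6, 4580, 7, x3, 4040, ops), (6, 4580, 7, x3, 5750, bio), (6, 4580, 7, x3, 5750, ops), (6, 4580, 7, x3, 6180, bio), (6, 4580, 7, x3, 6180, ops), (6, 4580, 7, x3, 7720, bio), (6, 4580, 7, x3, 7720, ops), (6, 4580, 7, x3, 850, bio), (6, 4580, 7, x3, 850, ops), (6, 4580, 9, fin, 4040, bio), (6, 4580, 9, fin, 4040, ops), (6, 4580, 9, fin, 5750, bio), (6, 4580, 9, fin, 5750, ops), (6, 4580, 9, fin, 6180, bio), (6, 4580, 9, fin, 6180, ops), (6, 4580, 9, fin, 7720, bio), (6, 4580, 9, fin, 7720, ops), (6, 4580, 9, fin, 850, bio), (6, 4580, 9, fin, 850, ops)}.
Projecting to pid, floor, eid, dept, budget: {(bio, 2, 6, bio, 4040), (bio, 2, 6, bio, 5750), (bio, 2, 6, bio, 6180), (bio, 2, 6, bio, 7720), (bio, 2, 6, bio, 850), (bio, 2, 6, ops, 4040), (bio, 2, 6, ops, 5750), (bio, 2, 6, ops, 6180), (bio, 2, 6, ops, 7720), (bio, 2, 6, ops, 850), (fin, 9, 6, bio, 4040), (fin, 9, 6, bio, 5750), (fin, 9, 6, bio, 6180), (fin, 9, 6, bio, 7720), (fin, 9, 6, bio, 850), (fin, 9, 6, ops, 4040), (fin, 9, 6, ops, 5750), (fin, 9, 6, ops, 6180), (fin, 9, 6, ops, 7720), (fin, 9, 6, ops, 850), (x3, 7, 6, bio, 4040), (x3, 7, 6, bio, 5750), (x3, 7, 6, bio, 6180), (x3, 7, 6, bio, 7720), (x3, 7, 6, bio, 850), (x3, 7, 6, ops, 4040), (x3, 7, 6, ops, 5750), (x3, 7, 6, ops, 6180), (x3, 7, 6, ops, 7720), (x3, 7, 6, ops, 850)}
Selection pid = bio: {(bio, 2, 6, bio, 4040), (bio, 2, 6, bio, 5750), (bio, 2, 6, bio, 6180), (bio, 2, 6, bio, 7720), (bio, 2, 6, bio, 850), (bio, 2, 6, ops, 4040), (bio, 2, 6, ops, 5750), (bio, 2, 6, ops, 6180), (bio, 2, 6, ops, 7720), (bio, 2, 6, ops, 850)}
Projecting to budget, eid (5 duplicate(s) eliminated): {(4040, 6), (5750, 6), (6180, 6), (7720, 6), (850, 6)}

{(4040, 6), (5750, 6), (6180, 6), (7720, 6), (850, 6)}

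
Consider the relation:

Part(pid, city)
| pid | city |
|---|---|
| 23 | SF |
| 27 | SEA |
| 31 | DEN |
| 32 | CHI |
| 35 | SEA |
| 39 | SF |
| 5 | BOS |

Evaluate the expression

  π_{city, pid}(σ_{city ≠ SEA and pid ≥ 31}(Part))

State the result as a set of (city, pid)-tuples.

{(CHI, 32), (DEN, 31), (SF, 39)}

σ[city ≠ SEA and pid ≥ 31]: keep tuples satisfying city ≠ SEA and pid ≥ 31 → {(31, DEN), (32, CHI), (39, SF)}
Keep only column(s) city, pid: {(CHI, 32), (DEN, 31), (SF, 39)}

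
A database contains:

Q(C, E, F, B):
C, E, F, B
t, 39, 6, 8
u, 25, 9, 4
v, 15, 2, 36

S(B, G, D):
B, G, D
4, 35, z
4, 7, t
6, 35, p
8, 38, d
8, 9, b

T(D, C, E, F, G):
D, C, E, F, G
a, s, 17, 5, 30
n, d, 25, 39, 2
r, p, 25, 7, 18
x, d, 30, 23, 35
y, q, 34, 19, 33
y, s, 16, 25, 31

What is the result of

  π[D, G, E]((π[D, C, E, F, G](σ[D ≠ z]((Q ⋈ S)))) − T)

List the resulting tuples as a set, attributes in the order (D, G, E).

Natural join on B: {(t, 39, 6, 8, 38, d), (t, 39, 6, 8, 9, b), (u, 25, 9, 4, 35, z), (u, 25, 9, 4, 7, t)}
σ[D ≠ z]: keep tuples satisfying D ≠ z → {(t, 39, 6, 8, 38, d), (t, 39, 6, 8, 9, b), (u, 25, 9, 4, 7, t)}
Projecting to D, C, E, F, G: {(b, t, 39, 6, 9), (d, t, 39, 6, 38), (t, u, 25, 9, 7)}
Set difference of the two operands is {(b, t, 39, 6, 9), (d, t, 39, 6, 38), (t, u, 25, 9, 7)}.
Projecting to D, G, E: {(b, 9, 39), (d, 38, 39), (t, 7, 25)}

{(b, 9, 39), (d, 38, 39), (t, 7, 25)}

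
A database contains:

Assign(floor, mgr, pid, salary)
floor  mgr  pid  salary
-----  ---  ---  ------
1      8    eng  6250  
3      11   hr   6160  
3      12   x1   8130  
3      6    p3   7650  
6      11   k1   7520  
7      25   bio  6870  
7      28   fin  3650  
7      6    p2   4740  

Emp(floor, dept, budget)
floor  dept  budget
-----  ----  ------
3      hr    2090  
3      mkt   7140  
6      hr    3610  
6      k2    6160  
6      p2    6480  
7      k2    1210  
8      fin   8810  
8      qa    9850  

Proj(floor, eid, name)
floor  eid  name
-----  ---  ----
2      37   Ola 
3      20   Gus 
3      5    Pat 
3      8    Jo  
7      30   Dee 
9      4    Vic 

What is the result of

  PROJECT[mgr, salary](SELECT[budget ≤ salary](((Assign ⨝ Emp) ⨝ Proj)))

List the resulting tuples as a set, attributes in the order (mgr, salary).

{(11, 6160), (12, 8130), (25, 6870), (28, 3650), (6, 4740), (6, 7650)}

Assign ⋈ Emp (natural join on floor): {(3, 11, hr, 6160, hr, 2090), (3, 11, hr, 6160, mkt, 7140), (3, 12, x1, 8130, hr, 2090), (3, 12, x1, 8130, mkt, 7140), (3, 6, p3, 7650, hr, 2090), (3, 6, p3, 7650, mkt, 7140), (6, 11, k1, 7520, hr, 3610), (6, 11, k1, 7520, k2, 6160), (6, 11, k1, 7520, p2, 6480), (7, 25, bio, 6870, k2, 1210), (7, 28, fin, 3650, k2, 1210), (7, 6, p2, 4740, k2, 1210)}
(Assign ⨝ Emp) ⋈ Proj (natural join on floor): {(3, 11, hr, 6160, hr, 2090, 20, Gus), (3, 11, hr, 6160, hr, 2090, 5, Pat), (3, 11, hr, 6160, hr, 2090, 8, Jo), (3, 11, hr, 6160, mkt, 7140, 20, Gus), (3, 11, hr, 6160, mkt, 7140, 5, Pat), (3, 11, hr, 6160, mkt, 7140, 8, Jo), (3, 12, x1, 8130, hr, 2090, 20, Gus), (3, 12, x1, 8130, hr, 2090, 5, Pat), (3, 12, x1, 8130, hr, 2090, 8, Jo), (3, 12, x1, 8130, mkt, 7140, 20, Gus), (3, 12, x1, 8130, mkt, 7140, 5, Pat), (3, 12, x1, 8130, mkt, 7140, 8, Jo), (3, 6, p3, 7650, hr, 2090, 20, Gus), (3, 6, p3, 7650, hr, 2090, 5, Pat), (3, 6, p3, 7650, hr, 2090, 8, Jo), (3, 6, p3, 7650, mkt, 7140, 20, Gus), (3, 6, p3, 7650, mkt, 7140, 5, Pat), (3, 6, p3, 7650, mkt, 7140, 8, Jo), (7, 25, bio, 6870, k2, 1210, 30, Dee), (7, 28, fin, 3650, k2, 1210, 30, Dee), (7, 6, p2, 4740, k2, 1210, 30, Dee)}
Apply σ_{budget ≤ salary}; surviving tuples: {(3, 11, hr, 6160, hr, 2090, 20, Gus), (3, 11, hr, 6160, hr, 2090, 5, Pat), (3, 11, hr, 6160, hr, 2090, 8, Jo), (3, 12, x1, 8130, hr, 2090, 20, Gus), (3, 12, x1, 8130, hr, 2090, 5, Pat), (3, 12, x1, 8130, hr, 2090, 8, Jo), (3, 12, x1, 8130, mkt, 7140, 20, Gus), (3, 12, x1, 8130, mkt, 7140, 5, Pat), (3, 12, x1, 8130, mkt, 7140, 8, Jo), (3, 6, p3, 7650, hr, 2090, 20, Gus), (3, 6, p3, 7650, hr, 2090, 5, Pat), (3, 6, p3, 7650, hr, 2090, 8, Jo), (3, 6, p3, 7650, mkt, 7140, 20, Gus), (3, 6, p3, 7650, mkt, 7140, 5, Pat), (3, 6, p3, 7650, mkt, 7140, 8, Jo), (7, 25, bio, 6870, k2, 1210, 30, Dee), (7, 28, fin, 3650, k2, 1210, 30, Dee), (7, 6, p2, 4740, k2, 1210, 30, Dee)}
π_{mgr, salary} gives {(11, 6160), (12, 8130), (25, 6870), (28, 3650), (6, 4740), (6, 7650)} (12 duplicate(s) eliminated).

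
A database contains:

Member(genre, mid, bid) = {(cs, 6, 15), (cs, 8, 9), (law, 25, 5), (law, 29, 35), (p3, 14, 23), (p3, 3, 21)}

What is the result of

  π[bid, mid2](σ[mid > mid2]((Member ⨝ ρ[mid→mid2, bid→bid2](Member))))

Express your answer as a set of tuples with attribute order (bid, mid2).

ρ[mid→mid2, bid→bid2]: schema becomes (genre, mid2, bid2); tuples unchanged.
Joining Member and ρ[mid→mid2, bid→bid2](Member) on genre yields {(cs, 6, 15, 6, 15), (cs, 6, 15, 8, 9), (cs, 8, 9, 6, 15), (cs, 8, 9, 8, 9), (law, 25, 5, 25, 5), (law, 25, 5, 29, 35), (law, 29, 35, 25, 5), (law, 29, 35, 29, 35), (p3, 14, 23, 14, 23), (p3, 14, 23, 3, 21), (p3, 3, 21, 14, 23), (p3, 3, 21, 3, 21)}.
Selection mid > mid2: {(cs, 8, 9, 6, 15), (law, 29, 35, 25, 5), (p3, 14, 23, 3, 21)}
Projecting to bid, mid2: {(23, 3), (35, 25), (9, 6)}

{(23, 3), (35, 25), (9, 6)}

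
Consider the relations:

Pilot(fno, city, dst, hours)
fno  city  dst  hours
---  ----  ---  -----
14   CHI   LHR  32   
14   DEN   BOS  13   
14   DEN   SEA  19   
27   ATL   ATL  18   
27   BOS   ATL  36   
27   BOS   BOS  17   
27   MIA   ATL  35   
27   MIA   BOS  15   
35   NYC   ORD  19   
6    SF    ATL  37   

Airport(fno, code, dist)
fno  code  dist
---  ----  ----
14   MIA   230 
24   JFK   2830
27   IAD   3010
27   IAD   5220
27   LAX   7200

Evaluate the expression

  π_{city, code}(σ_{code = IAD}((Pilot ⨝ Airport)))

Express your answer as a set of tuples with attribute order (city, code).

{(ATL, IAD), (BOS, IAD), (MIA, IAD)}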